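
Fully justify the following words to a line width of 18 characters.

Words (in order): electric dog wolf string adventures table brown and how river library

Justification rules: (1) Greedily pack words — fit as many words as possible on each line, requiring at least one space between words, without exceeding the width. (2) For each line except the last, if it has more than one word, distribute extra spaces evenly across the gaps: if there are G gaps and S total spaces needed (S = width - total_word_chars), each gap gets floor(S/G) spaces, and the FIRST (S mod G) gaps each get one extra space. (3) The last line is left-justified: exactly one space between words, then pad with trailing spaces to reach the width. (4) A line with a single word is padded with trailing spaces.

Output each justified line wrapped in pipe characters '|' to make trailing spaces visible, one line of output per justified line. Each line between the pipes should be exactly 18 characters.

Answer: |electric  dog wolf|
|string  adventures|
|table   brown  and|
|how river library |

Derivation:
Line 1: ['electric', 'dog', 'wolf'] (min_width=17, slack=1)
Line 2: ['string', 'adventures'] (min_width=17, slack=1)
Line 3: ['table', 'brown', 'and'] (min_width=15, slack=3)
Line 4: ['how', 'river', 'library'] (min_width=17, slack=1)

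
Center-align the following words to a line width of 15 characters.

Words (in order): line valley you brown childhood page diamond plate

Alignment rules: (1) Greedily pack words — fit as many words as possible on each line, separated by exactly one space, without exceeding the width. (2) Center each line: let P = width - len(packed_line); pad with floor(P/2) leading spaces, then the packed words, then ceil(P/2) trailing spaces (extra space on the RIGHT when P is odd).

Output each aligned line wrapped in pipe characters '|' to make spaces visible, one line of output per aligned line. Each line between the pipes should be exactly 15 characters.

Line 1: ['line', 'valley', 'you'] (min_width=15, slack=0)
Line 2: ['brown', 'childhood'] (min_width=15, slack=0)
Line 3: ['page', 'diamond'] (min_width=12, slack=3)
Line 4: ['plate'] (min_width=5, slack=10)

Answer: |line valley you|
|brown childhood|
| page diamond  |
|     plate     |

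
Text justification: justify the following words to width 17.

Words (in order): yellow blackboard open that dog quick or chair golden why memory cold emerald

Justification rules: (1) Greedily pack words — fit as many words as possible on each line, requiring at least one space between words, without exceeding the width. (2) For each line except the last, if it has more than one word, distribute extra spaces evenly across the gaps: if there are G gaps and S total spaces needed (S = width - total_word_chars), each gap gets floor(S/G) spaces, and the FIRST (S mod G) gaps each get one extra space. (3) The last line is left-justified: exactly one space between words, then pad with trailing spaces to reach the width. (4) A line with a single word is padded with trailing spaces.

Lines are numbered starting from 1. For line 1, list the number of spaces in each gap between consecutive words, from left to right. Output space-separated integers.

Answer: 1

Derivation:
Line 1: ['yellow', 'blackboard'] (min_width=17, slack=0)
Line 2: ['open', 'that', 'dog'] (min_width=13, slack=4)
Line 3: ['quick', 'or', 'chair'] (min_width=14, slack=3)
Line 4: ['golden', 'why', 'memory'] (min_width=17, slack=0)
Line 5: ['cold', 'emerald'] (min_width=12, slack=5)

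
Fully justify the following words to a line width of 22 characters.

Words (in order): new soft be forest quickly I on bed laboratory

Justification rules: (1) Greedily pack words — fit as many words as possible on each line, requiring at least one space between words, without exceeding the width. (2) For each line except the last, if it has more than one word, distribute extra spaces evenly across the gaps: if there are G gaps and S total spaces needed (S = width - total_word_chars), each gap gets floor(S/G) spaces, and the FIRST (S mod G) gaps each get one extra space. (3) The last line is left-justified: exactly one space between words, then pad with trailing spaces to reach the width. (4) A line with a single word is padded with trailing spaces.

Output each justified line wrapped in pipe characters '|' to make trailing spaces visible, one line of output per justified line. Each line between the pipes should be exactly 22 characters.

Line 1: ['new', 'soft', 'be', 'forest'] (min_width=18, slack=4)
Line 2: ['quickly', 'I', 'on', 'bed'] (min_width=16, slack=6)
Line 3: ['laboratory'] (min_width=10, slack=12)

Answer: |new   soft  be  forest|
|quickly   I   on   bed|
|laboratory            |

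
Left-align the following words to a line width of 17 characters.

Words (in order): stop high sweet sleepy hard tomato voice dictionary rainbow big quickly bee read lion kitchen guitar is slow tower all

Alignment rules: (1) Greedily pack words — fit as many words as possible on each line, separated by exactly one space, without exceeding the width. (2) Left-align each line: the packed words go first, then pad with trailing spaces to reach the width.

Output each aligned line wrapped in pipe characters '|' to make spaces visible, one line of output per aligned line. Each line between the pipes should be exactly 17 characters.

Answer: |stop high sweet  |
|sleepy hard      |
|tomato voice     |
|dictionary       |
|rainbow big      |
|quickly bee read |
|lion kitchen     |
|guitar is slow   |
|tower all        |

Derivation:
Line 1: ['stop', 'high', 'sweet'] (min_width=15, slack=2)
Line 2: ['sleepy', 'hard'] (min_width=11, slack=6)
Line 3: ['tomato', 'voice'] (min_width=12, slack=5)
Line 4: ['dictionary'] (min_width=10, slack=7)
Line 5: ['rainbow', 'big'] (min_width=11, slack=6)
Line 6: ['quickly', 'bee', 'read'] (min_width=16, slack=1)
Line 7: ['lion', 'kitchen'] (min_width=12, slack=5)
Line 8: ['guitar', 'is', 'slow'] (min_width=14, slack=3)
Line 9: ['tower', 'all'] (min_width=9, slack=8)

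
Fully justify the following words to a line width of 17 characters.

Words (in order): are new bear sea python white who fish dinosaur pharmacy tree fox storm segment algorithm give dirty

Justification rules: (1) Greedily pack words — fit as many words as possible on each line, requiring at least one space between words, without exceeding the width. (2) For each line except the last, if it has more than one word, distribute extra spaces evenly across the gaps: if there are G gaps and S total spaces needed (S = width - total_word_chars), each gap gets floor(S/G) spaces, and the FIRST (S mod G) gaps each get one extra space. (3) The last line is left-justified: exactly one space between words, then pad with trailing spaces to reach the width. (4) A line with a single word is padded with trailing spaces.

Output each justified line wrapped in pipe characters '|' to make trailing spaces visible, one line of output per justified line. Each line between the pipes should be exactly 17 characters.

Answer: |are  new bear sea|
|python  white who|
|fish     dinosaur|
|pharmacy tree fox|
|storm     segment|
|algorithm    give|
|dirty            |

Derivation:
Line 1: ['are', 'new', 'bear', 'sea'] (min_width=16, slack=1)
Line 2: ['python', 'white', 'who'] (min_width=16, slack=1)
Line 3: ['fish', 'dinosaur'] (min_width=13, slack=4)
Line 4: ['pharmacy', 'tree', 'fox'] (min_width=17, slack=0)
Line 5: ['storm', 'segment'] (min_width=13, slack=4)
Line 6: ['algorithm', 'give'] (min_width=14, slack=3)
Line 7: ['dirty'] (min_width=5, slack=12)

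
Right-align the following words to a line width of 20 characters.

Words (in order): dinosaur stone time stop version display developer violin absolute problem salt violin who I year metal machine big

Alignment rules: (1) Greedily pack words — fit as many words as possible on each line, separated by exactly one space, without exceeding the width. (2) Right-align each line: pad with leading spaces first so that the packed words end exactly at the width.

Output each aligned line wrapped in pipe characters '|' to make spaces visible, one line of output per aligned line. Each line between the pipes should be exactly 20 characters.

Answer: | dinosaur stone time|
|stop version display|
|    developer violin|
|    absolute problem|
|   salt violin who I|
|  year metal machine|
|                 big|

Derivation:
Line 1: ['dinosaur', 'stone', 'time'] (min_width=19, slack=1)
Line 2: ['stop', 'version', 'display'] (min_width=20, slack=0)
Line 3: ['developer', 'violin'] (min_width=16, slack=4)
Line 4: ['absolute', 'problem'] (min_width=16, slack=4)
Line 5: ['salt', 'violin', 'who', 'I'] (min_width=17, slack=3)
Line 6: ['year', 'metal', 'machine'] (min_width=18, slack=2)
Line 7: ['big'] (min_width=3, slack=17)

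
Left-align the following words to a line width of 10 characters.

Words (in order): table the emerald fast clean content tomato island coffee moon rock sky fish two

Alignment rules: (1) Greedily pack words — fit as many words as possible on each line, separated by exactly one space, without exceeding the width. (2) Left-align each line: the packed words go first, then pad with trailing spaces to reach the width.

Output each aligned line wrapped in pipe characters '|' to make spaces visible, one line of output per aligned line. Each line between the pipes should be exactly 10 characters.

Answer: |table the |
|emerald   |
|fast clean|
|content   |
|tomato    |
|island    |
|coffee    |
|moon rock |
|sky fish  |
|two       |

Derivation:
Line 1: ['table', 'the'] (min_width=9, slack=1)
Line 2: ['emerald'] (min_width=7, slack=3)
Line 3: ['fast', 'clean'] (min_width=10, slack=0)
Line 4: ['content'] (min_width=7, slack=3)
Line 5: ['tomato'] (min_width=6, slack=4)
Line 6: ['island'] (min_width=6, slack=4)
Line 7: ['coffee'] (min_width=6, slack=4)
Line 8: ['moon', 'rock'] (min_width=9, slack=1)
Line 9: ['sky', 'fish'] (min_width=8, slack=2)
Line 10: ['two'] (min_width=3, slack=7)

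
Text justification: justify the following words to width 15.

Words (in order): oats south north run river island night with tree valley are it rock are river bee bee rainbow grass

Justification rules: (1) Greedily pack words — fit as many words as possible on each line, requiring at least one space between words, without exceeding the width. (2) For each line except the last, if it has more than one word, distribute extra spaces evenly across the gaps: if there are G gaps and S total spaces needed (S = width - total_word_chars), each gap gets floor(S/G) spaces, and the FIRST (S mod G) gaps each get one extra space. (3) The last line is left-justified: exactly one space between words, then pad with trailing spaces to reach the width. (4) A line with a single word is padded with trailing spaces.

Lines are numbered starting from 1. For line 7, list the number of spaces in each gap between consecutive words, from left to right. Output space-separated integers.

Answer: 1 1

Derivation:
Line 1: ['oats', 'south'] (min_width=10, slack=5)
Line 2: ['north', 'run', 'river'] (min_width=15, slack=0)
Line 3: ['island', 'night'] (min_width=12, slack=3)
Line 4: ['with', 'tree'] (min_width=9, slack=6)
Line 5: ['valley', 'are', 'it'] (min_width=13, slack=2)
Line 6: ['rock', 'are', 'river'] (min_width=14, slack=1)
Line 7: ['bee', 'bee', 'rainbow'] (min_width=15, slack=0)
Line 8: ['grass'] (min_width=5, slack=10)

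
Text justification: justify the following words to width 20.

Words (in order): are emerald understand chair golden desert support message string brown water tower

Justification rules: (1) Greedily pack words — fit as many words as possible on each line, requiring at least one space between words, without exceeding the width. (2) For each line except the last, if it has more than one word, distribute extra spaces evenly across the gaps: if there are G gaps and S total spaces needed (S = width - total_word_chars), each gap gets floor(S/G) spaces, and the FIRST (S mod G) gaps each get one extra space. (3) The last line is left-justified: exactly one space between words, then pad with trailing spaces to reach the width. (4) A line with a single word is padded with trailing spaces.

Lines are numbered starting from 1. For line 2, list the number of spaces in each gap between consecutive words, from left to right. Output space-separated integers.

Line 1: ['are', 'emerald'] (min_width=11, slack=9)
Line 2: ['understand', 'chair'] (min_width=16, slack=4)
Line 3: ['golden', 'desert'] (min_width=13, slack=7)
Line 4: ['support', 'message'] (min_width=15, slack=5)
Line 5: ['string', 'brown', 'water'] (min_width=18, slack=2)
Line 6: ['tower'] (min_width=5, slack=15)

Answer: 5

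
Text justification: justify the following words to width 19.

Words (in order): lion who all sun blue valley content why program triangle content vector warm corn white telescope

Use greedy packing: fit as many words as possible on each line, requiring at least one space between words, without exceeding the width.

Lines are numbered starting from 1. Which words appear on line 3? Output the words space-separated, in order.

Answer: why program

Derivation:
Line 1: ['lion', 'who', 'all', 'sun'] (min_width=16, slack=3)
Line 2: ['blue', 'valley', 'content'] (min_width=19, slack=0)
Line 3: ['why', 'program'] (min_width=11, slack=8)
Line 4: ['triangle', 'content'] (min_width=16, slack=3)
Line 5: ['vector', 'warm', 'corn'] (min_width=16, slack=3)
Line 6: ['white', 'telescope'] (min_width=15, slack=4)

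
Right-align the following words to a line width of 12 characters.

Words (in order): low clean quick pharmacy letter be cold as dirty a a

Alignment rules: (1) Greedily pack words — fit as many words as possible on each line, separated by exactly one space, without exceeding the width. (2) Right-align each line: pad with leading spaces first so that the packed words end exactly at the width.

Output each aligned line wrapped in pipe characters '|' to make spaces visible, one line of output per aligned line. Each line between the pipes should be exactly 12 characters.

Line 1: ['low', 'clean'] (min_width=9, slack=3)
Line 2: ['quick'] (min_width=5, slack=7)
Line 3: ['pharmacy'] (min_width=8, slack=4)
Line 4: ['letter', 'be'] (min_width=9, slack=3)
Line 5: ['cold', 'as'] (min_width=7, slack=5)
Line 6: ['dirty', 'a', 'a'] (min_width=9, slack=3)

Answer: |   low clean|
|       quick|
|    pharmacy|
|   letter be|
|     cold as|
|   dirty a a|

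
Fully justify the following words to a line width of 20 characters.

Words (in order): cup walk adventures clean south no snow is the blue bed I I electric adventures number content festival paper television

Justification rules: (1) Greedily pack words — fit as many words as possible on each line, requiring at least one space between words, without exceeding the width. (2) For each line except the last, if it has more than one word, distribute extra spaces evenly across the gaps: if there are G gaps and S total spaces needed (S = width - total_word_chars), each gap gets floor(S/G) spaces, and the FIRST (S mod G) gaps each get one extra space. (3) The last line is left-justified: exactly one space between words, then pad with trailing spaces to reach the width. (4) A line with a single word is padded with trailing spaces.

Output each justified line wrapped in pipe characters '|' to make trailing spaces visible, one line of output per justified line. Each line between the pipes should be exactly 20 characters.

Line 1: ['cup', 'walk', 'adventures'] (min_width=19, slack=1)
Line 2: ['clean', 'south', 'no', 'snow'] (min_width=19, slack=1)
Line 3: ['is', 'the', 'blue', 'bed', 'I', 'I'] (min_width=19, slack=1)
Line 4: ['electric', 'adventures'] (min_width=19, slack=1)
Line 5: ['number', 'content'] (min_width=14, slack=6)
Line 6: ['festival', 'paper'] (min_width=14, slack=6)
Line 7: ['television'] (min_width=10, slack=10)

Answer: |cup  walk adventures|
|clean  south no snow|
|is  the blue bed I I|
|electric  adventures|
|number       content|
|festival       paper|
|television          |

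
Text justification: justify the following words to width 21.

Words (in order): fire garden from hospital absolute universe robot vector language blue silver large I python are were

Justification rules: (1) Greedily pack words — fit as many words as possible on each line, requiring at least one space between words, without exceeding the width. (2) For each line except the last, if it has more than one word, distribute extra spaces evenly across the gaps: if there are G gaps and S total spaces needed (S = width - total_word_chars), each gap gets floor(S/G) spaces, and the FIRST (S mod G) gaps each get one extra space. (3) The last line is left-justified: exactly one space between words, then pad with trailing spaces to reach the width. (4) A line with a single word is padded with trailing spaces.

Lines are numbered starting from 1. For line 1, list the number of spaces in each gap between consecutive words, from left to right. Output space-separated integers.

Answer: 4 3

Derivation:
Line 1: ['fire', 'garden', 'from'] (min_width=16, slack=5)
Line 2: ['hospital', 'absolute'] (min_width=17, slack=4)
Line 3: ['universe', 'robot', 'vector'] (min_width=21, slack=0)
Line 4: ['language', 'blue', 'silver'] (min_width=20, slack=1)
Line 5: ['large', 'I', 'python', 'are'] (min_width=18, slack=3)
Line 6: ['were'] (min_width=4, slack=17)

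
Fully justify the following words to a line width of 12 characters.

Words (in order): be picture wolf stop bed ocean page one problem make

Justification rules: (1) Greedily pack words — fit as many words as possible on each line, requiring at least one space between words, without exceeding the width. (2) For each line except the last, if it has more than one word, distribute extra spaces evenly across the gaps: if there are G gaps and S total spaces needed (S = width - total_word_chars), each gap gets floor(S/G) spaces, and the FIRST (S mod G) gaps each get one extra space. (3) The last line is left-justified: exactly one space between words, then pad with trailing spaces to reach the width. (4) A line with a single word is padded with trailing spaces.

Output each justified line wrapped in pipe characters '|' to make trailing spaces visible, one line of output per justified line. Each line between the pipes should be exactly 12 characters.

Answer: |be   picture|
|wolf    stop|
|bed    ocean|
|page     one|
|problem make|

Derivation:
Line 1: ['be', 'picture'] (min_width=10, slack=2)
Line 2: ['wolf', 'stop'] (min_width=9, slack=3)
Line 3: ['bed', 'ocean'] (min_width=9, slack=3)
Line 4: ['page', 'one'] (min_width=8, slack=4)
Line 5: ['problem', 'make'] (min_width=12, slack=0)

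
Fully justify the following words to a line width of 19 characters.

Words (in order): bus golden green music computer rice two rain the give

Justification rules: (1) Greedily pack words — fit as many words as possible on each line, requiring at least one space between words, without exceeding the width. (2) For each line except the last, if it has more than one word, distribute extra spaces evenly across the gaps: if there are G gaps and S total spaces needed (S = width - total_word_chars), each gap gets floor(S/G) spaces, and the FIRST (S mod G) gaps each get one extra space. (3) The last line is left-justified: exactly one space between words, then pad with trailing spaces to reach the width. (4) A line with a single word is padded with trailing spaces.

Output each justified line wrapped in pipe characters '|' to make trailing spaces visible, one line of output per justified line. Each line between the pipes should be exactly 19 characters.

Line 1: ['bus', 'golden', 'green'] (min_width=16, slack=3)
Line 2: ['music', 'computer', 'rice'] (min_width=19, slack=0)
Line 3: ['two', 'rain', 'the', 'give'] (min_width=17, slack=2)

Answer: |bus   golden  green|
|music computer rice|
|two rain the give  |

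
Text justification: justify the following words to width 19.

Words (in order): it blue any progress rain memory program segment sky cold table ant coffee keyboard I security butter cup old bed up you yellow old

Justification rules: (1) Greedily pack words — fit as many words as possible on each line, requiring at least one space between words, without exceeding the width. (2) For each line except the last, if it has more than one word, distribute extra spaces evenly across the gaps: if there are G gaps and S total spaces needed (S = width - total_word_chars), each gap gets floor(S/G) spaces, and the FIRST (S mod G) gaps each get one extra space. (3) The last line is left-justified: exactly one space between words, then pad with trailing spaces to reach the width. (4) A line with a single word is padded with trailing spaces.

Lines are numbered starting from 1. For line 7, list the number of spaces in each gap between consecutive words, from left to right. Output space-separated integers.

Answer: 2 1 1

Derivation:
Line 1: ['it', 'blue', 'any'] (min_width=11, slack=8)
Line 2: ['progress', 'rain'] (min_width=13, slack=6)
Line 3: ['memory', 'program'] (min_width=14, slack=5)
Line 4: ['segment', 'sky', 'cold'] (min_width=16, slack=3)
Line 5: ['table', 'ant', 'coffee'] (min_width=16, slack=3)
Line 6: ['keyboard', 'I', 'security'] (min_width=19, slack=0)
Line 7: ['butter', 'cup', 'old', 'bed'] (min_width=18, slack=1)
Line 8: ['up', 'you', 'yellow', 'old'] (min_width=17, slack=2)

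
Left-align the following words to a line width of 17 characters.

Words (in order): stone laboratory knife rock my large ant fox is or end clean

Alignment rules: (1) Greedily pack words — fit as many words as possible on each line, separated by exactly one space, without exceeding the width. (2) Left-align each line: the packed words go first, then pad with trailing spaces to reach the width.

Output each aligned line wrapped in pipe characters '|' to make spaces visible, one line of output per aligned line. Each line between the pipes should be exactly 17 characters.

Line 1: ['stone', 'laboratory'] (min_width=16, slack=1)
Line 2: ['knife', 'rock', 'my'] (min_width=13, slack=4)
Line 3: ['large', 'ant', 'fox', 'is'] (min_width=16, slack=1)
Line 4: ['or', 'end', 'clean'] (min_width=12, slack=5)

Answer: |stone laboratory |
|knife rock my    |
|large ant fox is |
|or end clean     |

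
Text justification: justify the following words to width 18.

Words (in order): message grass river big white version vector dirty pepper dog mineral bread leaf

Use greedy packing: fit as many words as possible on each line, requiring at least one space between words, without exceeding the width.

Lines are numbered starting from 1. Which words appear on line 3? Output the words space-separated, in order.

Answer: version vector

Derivation:
Line 1: ['message', 'grass'] (min_width=13, slack=5)
Line 2: ['river', 'big', 'white'] (min_width=15, slack=3)
Line 3: ['version', 'vector'] (min_width=14, slack=4)
Line 4: ['dirty', 'pepper', 'dog'] (min_width=16, slack=2)
Line 5: ['mineral', 'bread', 'leaf'] (min_width=18, slack=0)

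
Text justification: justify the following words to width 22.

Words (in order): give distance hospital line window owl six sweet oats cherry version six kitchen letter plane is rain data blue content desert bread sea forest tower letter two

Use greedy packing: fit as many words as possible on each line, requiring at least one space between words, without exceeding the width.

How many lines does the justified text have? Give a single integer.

Line 1: ['give', 'distance', 'hospital'] (min_width=22, slack=0)
Line 2: ['line', 'window', 'owl', 'six'] (min_width=19, slack=3)
Line 3: ['sweet', 'oats', 'cherry'] (min_width=17, slack=5)
Line 4: ['version', 'six', 'kitchen'] (min_width=19, slack=3)
Line 5: ['letter', 'plane', 'is', 'rain'] (min_width=20, slack=2)
Line 6: ['data', 'blue', 'content'] (min_width=17, slack=5)
Line 7: ['desert', 'bread', 'sea'] (min_width=16, slack=6)
Line 8: ['forest', 'tower', 'letter'] (min_width=19, slack=3)
Line 9: ['two'] (min_width=3, slack=19)
Total lines: 9

Answer: 9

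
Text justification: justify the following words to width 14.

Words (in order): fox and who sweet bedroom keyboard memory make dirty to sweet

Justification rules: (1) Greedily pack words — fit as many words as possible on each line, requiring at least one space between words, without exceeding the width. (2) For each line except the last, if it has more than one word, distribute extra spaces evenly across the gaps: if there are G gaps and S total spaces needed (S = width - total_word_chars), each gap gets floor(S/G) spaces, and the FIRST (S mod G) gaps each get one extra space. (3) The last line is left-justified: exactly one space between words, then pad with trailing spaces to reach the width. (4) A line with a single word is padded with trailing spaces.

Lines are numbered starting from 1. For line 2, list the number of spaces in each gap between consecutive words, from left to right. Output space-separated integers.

Line 1: ['fox', 'and', 'who'] (min_width=11, slack=3)
Line 2: ['sweet', 'bedroom'] (min_width=13, slack=1)
Line 3: ['keyboard'] (min_width=8, slack=6)
Line 4: ['memory', 'make'] (min_width=11, slack=3)
Line 5: ['dirty', 'to', 'sweet'] (min_width=14, slack=0)

Answer: 2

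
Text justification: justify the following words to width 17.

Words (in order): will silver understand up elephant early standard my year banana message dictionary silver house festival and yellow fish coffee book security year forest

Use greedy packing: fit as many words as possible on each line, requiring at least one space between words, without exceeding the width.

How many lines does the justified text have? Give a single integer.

Answer: 11

Derivation:
Line 1: ['will', 'silver'] (min_width=11, slack=6)
Line 2: ['understand', 'up'] (min_width=13, slack=4)
Line 3: ['elephant', 'early'] (min_width=14, slack=3)
Line 4: ['standard', 'my', 'year'] (min_width=16, slack=1)
Line 5: ['banana', 'message'] (min_width=14, slack=3)
Line 6: ['dictionary', 'silver'] (min_width=17, slack=0)
Line 7: ['house', 'festival'] (min_width=14, slack=3)
Line 8: ['and', 'yellow', 'fish'] (min_width=15, slack=2)
Line 9: ['coffee', 'book'] (min_width=11, slack=6)
Line 10: ['security', 'year'] (min_width=13, slack=4)
Line 11: ['forest'] (min_width=6, slack=11)
Total lines: 11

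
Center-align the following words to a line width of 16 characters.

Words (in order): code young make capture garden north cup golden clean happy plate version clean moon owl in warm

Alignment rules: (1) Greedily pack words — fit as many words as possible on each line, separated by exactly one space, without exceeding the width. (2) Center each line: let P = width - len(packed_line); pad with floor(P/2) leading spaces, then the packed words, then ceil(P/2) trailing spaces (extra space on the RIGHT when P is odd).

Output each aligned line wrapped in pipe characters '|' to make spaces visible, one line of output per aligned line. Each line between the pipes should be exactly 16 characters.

Answer: |code young make |
| capture garden |
|north cup golden|
|  clean happy   |
| plate version  |
| clean moon owl |
|    in warm     |

Derivation:
Line 1: ['code', 'young', 'make'] (min_width=15, slack=1)
Line 2: ['capture', 'garden'] (min_width=14, slack=2)
Line 3: ['north', 'cup', 'golden'] (min_width=16, slack=0)
Line 4: ['clean', 'happy'] (min_width=11, slack=5)
Line 5: ['plate', 'version'] (min_width=13, slack=3)
Line 6: ['clean', 'moon', 'owl'] (min_width=14, slack=2)
Line 7: ['in', 'warm'] (min_width=7, slack=9)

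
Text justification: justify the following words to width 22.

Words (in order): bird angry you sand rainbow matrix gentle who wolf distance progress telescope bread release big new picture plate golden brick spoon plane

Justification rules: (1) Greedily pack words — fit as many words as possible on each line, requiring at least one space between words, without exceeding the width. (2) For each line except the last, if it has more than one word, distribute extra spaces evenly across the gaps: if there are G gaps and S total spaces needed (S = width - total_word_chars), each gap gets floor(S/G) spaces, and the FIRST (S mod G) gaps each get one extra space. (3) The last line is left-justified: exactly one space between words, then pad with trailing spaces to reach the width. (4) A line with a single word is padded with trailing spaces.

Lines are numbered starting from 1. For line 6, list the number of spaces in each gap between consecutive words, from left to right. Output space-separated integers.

Answer: 2 2

Derivation:
Line 1: ['bird', 'angry', 'you', 'sand'] (min_width=19, slack=3)
Line 2: ['rainbow', 'matrix', 'gentle'] (min_width=21, slack=1)
Line 3: ['who', 'wolf', 'distance'] (min_width=17, slack=5)
Line 4: ['progress', 'telescope'] (min_width=18, slack=4)
Line 5: ['bread', 'release', 'big', 'new'] (min_width=21, slack=1)
Line 6: ['picture', 'plate', 'golden'] (min_width=20, slack=2)
Line 7: ['brick', 'spoon', 'plane'] (min_width=17, slack=5)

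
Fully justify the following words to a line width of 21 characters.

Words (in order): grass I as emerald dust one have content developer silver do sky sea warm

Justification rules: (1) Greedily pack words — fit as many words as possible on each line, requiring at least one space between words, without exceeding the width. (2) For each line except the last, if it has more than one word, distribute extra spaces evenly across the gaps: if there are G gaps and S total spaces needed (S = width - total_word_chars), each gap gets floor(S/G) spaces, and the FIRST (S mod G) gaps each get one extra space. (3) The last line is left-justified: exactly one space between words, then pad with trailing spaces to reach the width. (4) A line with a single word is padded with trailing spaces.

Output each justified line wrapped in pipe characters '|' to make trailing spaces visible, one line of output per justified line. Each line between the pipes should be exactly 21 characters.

Answer: |grass  I  as  emerald|
|dust one have content|
|developer  silver  do|
|sky sea warm         |

Derivation:
Line 1: ['grass', 'I', 'as', 'emerald'] (min_width=18, slack=3)
Line 2: ['dust', 'one', 'have', 'content'] (min_width=21, slack=0)
Line 3: ['developer', 'silver', 'do'] (min_width=19, slack=2)
Line 4: ['sky', 'sea', 'warm'] (min_width=12, slack=9)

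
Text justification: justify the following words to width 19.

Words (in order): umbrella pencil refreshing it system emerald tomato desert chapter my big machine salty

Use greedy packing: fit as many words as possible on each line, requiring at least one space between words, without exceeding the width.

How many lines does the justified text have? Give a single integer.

Answer: 6

Derivation:
Line 1: ['umbrella', 'pencil'] (min_width=15, slack=4)
Line 2: ['refreshing', 'it'] (min_width=13, slack=6)
Line 3: ['system', 'emerald'] (min_width=14, slack=5)
Line 4: ['tomato', 'desert'] (min_width=13, slack=6)
Line 5: ['chapter', 'my', 'big'] (min_width=14, slack=5)
Line 6: ['machine', 'salty'] (min_width=13, slack=6)
Total lines: 6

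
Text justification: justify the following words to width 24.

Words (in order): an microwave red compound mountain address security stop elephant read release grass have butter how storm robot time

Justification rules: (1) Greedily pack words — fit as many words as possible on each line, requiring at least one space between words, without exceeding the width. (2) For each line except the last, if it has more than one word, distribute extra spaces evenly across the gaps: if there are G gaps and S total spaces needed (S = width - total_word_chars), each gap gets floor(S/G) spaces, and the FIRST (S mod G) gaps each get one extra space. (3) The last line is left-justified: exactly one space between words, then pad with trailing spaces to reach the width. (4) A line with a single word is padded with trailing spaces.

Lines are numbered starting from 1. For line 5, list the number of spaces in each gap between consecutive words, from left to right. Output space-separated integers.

Line 1: ['an', 'microwave', 'red'] (min_width=16, slack=8)
Line 2: ['compound', 'mountain'] (min_width=17, slack=7)
Line 3: ['address', 'security', 'stop'] (min_width=21, slack=3)
Line 4: ['elephant', 'read', 'release'] (min_width=21, slack=3)
Line 5: ['grass', 'have', 'butter', 'how'] (min_width=21, slack=3)
Line 6: ['storm', 'robot', 'time'] (min_width=16, slack=8)

Answer: 2 2 2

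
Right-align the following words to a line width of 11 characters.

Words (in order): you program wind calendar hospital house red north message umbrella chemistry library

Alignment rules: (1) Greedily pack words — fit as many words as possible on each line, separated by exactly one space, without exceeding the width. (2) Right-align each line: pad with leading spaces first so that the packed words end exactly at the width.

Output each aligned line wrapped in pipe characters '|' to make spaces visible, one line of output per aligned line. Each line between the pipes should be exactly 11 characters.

Line 1: ['you', 'program'] (min_width=11, slack=0)
Line 2: ['wind'] (min_width=4, slack=7)
Line 3: ['calendar'] (min_width=8, slack=3)
Line 4: ['hospital'] (min_width=8, slack=3)
Line 5: ['house', 'red'] (min_width=9, slack=2)
Line 6: ['north'] (min_width=5, slack=6)
Line 7: ['message'] (min_width=7, slack=4)
Line 8: ['umbrella'] (min_width=8, slack=3)
Line 9: ['chemistry'] (min_width=9, slack=2)
Line 10: ['library'] (min_width=7, slack=4)

Answer: |you program|
|       wind|
|   calendar|
|   hospital|
|  house red|
|      north|
|    message|
|   umbrella|
|  chemistry|
|    library|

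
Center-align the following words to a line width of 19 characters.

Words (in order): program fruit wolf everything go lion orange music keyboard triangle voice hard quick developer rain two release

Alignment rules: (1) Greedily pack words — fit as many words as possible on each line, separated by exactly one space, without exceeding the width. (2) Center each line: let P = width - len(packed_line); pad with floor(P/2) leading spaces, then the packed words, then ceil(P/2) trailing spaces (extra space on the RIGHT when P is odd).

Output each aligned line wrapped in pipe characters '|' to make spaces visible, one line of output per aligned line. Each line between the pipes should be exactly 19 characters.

Answer: |program fruit wolf |
|everything go lion |
|   orange music    |
| keyboard triangle |
| voice hard quick  |
|developer rain two |
|      release      |

Derivation:
Line 1: ['program', 'fruit', 'wolf'] (min_width=18, slack=1)
Line 2: ['everything', 'go', 'lion'] (min_width=18, slack=1)
Line 3: ['orange', 'music'] (min_width=12, slack=7)
Line 4: ['keyboard', 'triangle'] (min_width=17, slack=2)
Line 5: ['voice', 'hard', 'quick'] (min_width=16, slack=3)
Line 6: ['developer', 'rain', 'two'] (min_width=18, slack=1)
Line 7: ['release'] (min_width=7, slack=12)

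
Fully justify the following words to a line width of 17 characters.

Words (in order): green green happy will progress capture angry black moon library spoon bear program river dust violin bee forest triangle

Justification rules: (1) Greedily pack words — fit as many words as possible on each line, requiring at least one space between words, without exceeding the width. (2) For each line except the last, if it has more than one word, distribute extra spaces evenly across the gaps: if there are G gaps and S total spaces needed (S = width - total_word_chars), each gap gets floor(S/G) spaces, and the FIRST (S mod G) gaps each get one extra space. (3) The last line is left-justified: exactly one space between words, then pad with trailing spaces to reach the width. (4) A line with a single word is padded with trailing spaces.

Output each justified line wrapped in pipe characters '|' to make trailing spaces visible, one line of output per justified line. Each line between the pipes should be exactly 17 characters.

Line 1: ['green', 'green', 'happy'] (min_width=17, slack=0)
Line 2: ['will', 'progress'] (min_width=13, slack=4)
Line 3: ['capture', 'angry'] (min_width=13, slack=4)
Line 4: ['black', 'moon'] (min_width=10, slack=7)
Line 5: ['library', 'spoon'] (min_width=13, slack=4)
Line 6: ['bear', 'program'] (min_width=12, slack=5)
Line 7: ['river', 'dust', 'violin'] (min_width=17, slack=0)
Line 8: ['bee', 'forest'] (min_width=10, slack=7)
Line 9: ['triangle'] (min_width=8, slack=9)

Answer: |green green happy|
|will     progress|
|capture     angry|
|black        moon|
|library     spoon|
|bear      program|
|river dust violin|
|bee        forest|
|triangle         |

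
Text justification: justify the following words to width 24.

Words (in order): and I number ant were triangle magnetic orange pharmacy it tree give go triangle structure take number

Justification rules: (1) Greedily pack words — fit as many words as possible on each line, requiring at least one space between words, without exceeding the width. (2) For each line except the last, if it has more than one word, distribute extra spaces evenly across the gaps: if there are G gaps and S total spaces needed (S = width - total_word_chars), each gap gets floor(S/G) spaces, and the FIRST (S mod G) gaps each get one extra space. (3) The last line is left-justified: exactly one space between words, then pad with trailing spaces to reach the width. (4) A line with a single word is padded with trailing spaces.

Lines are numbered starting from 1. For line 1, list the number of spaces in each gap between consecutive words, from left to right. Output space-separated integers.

Answer: 2 2 2 1

Derivation:
Line 1: ['and', 'I', 'number', 'ant', 'were'] (min_width=21, slack=3)
Line 2: ['triangle', 'magnetic', 'orange'] (min_width=24, slack=0)
Line 3: ['pharmacy', 'it', 'tree', 'give', 'go'] (min_width=24, slack=0)
Line 4: ['triangle', 'structure', 'take'] (min_width=23, slack=1)
Line 5: ['number'] (min_width=6, slack=18)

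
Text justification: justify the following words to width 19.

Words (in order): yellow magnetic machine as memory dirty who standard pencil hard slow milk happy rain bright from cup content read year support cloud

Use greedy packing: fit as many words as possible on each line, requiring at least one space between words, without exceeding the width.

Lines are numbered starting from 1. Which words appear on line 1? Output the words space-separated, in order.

Line 1: ['yellow', 'magnetic'] (min_width=15, slack=4)
Line 2: ['machine', 'as', 'memory'] (min_width=17, slack=2)
Line 3: ['dirty', 'who', 'standard'] (min_width=18, slack=1)
Line 4: ['pencil', 'hard', 'slow'] (min_width=16, slack=3)
Line 5: ['milk', 'happy', 'rain'] (min_width=15, slack=4)
Line 6: ['bright', 'from', 'cup'] (min_width=15, slack=4)
Line 7: ['content', 'read', 'year'] (min_width=17, slack=2)
Line 8: ['support', 'cloud'] (min_width=13, slack=6)

Answer: yellow magnetic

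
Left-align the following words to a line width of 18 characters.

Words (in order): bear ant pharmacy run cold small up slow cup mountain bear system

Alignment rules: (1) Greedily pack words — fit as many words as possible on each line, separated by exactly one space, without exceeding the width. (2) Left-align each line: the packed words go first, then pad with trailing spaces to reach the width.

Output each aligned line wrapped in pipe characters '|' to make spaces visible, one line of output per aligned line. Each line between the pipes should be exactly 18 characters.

Line 1: ['bear', 'ant', 'pharmacy'] (min_width=17, slack=1)
Line 2: ['run', 'cold', 'small', 'up'] (min_width=17, slack=1)
Line 3: ['slow', 'cup', 'mountain'] (min_width=17, slack=1)
Line 4: ['bear', 'system'] (min_width=11, slack=7)

Answer: |bear ant pharmacy |
|run cold small up |
|slow cup mountain |
|bear system       |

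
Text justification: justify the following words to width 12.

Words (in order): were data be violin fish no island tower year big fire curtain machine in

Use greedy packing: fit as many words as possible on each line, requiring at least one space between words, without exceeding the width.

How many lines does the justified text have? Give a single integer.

Answer: 7

Derivation:
Line 1: ['were', 'data', 'be'] (min_width=12, slack=0)
Line 2: ['violin', 'fish'] (min_width=11, slack=1)
Line 3: ['no', 'island'] (min_width=9, slack=3)
Line 4: ['tower', 'year'] (min_width=10, slack=2)
Line 5: ['big', 'fire'] (min_width=8, slack=4)
Line 6: ['curtain'] (min_width=7, slack=5)
Line 7: ['machine', 'in'] (min_width=10, slack=2)
Total lines: 7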